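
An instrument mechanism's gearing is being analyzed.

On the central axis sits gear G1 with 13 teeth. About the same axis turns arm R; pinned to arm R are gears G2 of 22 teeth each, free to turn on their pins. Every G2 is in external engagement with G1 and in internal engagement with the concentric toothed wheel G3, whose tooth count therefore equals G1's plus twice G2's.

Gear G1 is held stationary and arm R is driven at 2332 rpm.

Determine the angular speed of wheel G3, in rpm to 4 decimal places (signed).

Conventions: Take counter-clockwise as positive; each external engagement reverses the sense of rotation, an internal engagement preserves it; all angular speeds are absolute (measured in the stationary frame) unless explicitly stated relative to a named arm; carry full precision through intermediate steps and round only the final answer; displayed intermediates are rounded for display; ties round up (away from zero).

+2863.8596 rpm

topology: planetary set — G1 13T / G2 22T / G3 57T, arm = carrier (Willis)
normalise by the input: solve with ω_arm = 1, then scale by 2332 rpm
ring teeth: 13 + 2·22 = 57
13(ω_sun−ω_arm) = −57(ω_ring−ω_arm),  ω_sun = 0, ω_arm = 1
ω_ring = 1 − (13/57)(0−1) = 70/57
scale: ω_ring = 70/57 × 2332 rpm = +2863.8596 rpm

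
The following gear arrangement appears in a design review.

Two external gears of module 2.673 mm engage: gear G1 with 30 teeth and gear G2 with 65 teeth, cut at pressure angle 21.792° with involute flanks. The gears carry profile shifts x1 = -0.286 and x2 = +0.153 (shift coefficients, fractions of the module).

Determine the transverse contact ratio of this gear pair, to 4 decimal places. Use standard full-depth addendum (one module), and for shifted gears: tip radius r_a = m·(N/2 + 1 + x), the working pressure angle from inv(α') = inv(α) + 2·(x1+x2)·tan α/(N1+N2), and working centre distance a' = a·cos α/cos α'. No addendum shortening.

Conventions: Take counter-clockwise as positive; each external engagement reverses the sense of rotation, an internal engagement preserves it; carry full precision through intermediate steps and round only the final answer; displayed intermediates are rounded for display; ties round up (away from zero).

1.6802

topology: single-mesh involute geometry — m = 2.673, 30T/65T pair
base radii: r_b1 = 37.229718, r_b2 = 80.664389
tip radii: r_a1 = 42.003522, r_a2 = 89.954469
inv(α') = inv(21.792°) + 2·(-0.286+0.153)·tan α/(30+65) = 0.01834789  ⇒  α' = 21.38231°
a' = a·cos α / cos α' = 126.9675·cos 21.792°/cos 21.38231° = 126.608793
action lengths: √(r_a1²−r_b1²) = 19.448495, √(r_a2²−r_b2²) = 39.812848
base pitch p_b = π·m·cos α = 7.797374
CR = (19.448495 + 39.812848 − 126.608793·sin 21.38231°)/7.797374 = 1.680197
contact ratio ≈ 1.6802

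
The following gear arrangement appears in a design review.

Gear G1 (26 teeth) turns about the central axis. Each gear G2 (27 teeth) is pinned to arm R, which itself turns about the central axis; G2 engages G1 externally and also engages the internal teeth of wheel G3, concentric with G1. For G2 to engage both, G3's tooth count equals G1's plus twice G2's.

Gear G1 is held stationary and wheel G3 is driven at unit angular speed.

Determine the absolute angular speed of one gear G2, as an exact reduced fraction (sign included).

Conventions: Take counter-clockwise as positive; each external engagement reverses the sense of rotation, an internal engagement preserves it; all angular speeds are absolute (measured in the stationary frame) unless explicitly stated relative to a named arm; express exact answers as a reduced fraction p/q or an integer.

topology: planetary set — G1 26T / G2 27T / G3 80T, arm = carrier (Willis)
ring teeth: 26 + 2·27 = 80
26(ω_sun−ω_arm) = −80(ω_ring−ω_arm),  ω_sun = 0, ω_ring = 1
26(0−ω_arm) = −80(1−ω_arm)  ⇒  106·ω_arm = 80  ⇒  ω_arm = 40/53
sun–planet mesh: 26·(0−40/53) = −27·(ω_p−ω_arm)  ⇒  ω_p−ω_arm = 1040/1431
ω_p = 40/53 + 1040/1431 = 40/27
exact speed ratio = 40/27

40/27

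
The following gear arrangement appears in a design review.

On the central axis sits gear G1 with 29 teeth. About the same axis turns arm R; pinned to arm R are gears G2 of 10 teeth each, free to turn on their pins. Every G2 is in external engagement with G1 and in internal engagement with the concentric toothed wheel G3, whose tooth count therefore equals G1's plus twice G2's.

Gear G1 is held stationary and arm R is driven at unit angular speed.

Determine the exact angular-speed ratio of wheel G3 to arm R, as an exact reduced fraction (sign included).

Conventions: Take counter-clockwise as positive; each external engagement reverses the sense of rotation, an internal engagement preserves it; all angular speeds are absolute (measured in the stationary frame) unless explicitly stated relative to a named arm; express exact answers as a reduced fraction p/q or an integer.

topology: planetary set — G1 29T / G2 10T / G3 49T, arm = carrier (Willis)
ring teeth: 29 + 2·10 = 49
29(ω_sun−ω_arm) = −49(ω_ring−ω_arm),  ω_sun = 0, ω_arm = 1
ω_ring = 1 − (29/49)(0−1) = 78/49
ω_out/ω_in = 78/49

78/49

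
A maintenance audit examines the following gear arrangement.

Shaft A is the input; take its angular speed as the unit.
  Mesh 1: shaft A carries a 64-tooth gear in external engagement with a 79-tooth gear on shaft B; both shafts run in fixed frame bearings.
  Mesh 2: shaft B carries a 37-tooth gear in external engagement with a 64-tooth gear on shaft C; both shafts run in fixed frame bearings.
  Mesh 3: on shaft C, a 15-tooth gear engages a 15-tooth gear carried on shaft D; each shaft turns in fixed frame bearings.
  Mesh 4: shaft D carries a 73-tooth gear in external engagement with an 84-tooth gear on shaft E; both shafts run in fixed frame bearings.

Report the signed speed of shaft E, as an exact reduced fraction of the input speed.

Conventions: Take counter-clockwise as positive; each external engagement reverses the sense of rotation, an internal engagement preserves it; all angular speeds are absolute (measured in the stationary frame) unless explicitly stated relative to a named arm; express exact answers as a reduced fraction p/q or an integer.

2701/6636

4-mesh fixed-axis compound train (all bearings frame-fixed)
mesh 1 [64T→79T]: |ω|/ω_in = 1×64/79 = 64/79, sense flips to −
mesh 2 [37T→64T]: |ω|/ω_in = (64/79)×37/64 = 37/79, sense flips to +
mesh 3 [15T→15T]: |ω|/ω_in = (37/79)×15/15 = 37/79, sense flips to −
mesh 4 [73T→84T]: |ω|/ω_in = (37/79)×73/84 = 2701/6636, sense flips to +
signed output speed (× input speed) = 2701/6636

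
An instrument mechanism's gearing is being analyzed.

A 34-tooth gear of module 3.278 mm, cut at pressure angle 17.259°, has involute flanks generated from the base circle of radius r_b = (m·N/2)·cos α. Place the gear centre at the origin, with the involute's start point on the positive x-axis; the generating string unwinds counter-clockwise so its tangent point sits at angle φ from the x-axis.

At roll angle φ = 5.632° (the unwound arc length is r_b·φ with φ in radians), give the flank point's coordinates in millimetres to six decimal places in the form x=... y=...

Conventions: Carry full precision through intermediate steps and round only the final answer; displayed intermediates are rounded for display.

x=53.473323 y=0.016832

single-mesh involute tooth geometry (34T wheel at module 3.278)
pitch radius r_p = m·N/2 = 3.278·34/2 = 55.726000
base radius r_b = r_p·cos α = 55.726000·cos 17.259° = 53.216845
roll angle φ = 5.632° = 0.09829694 rad
x = r_b·(cos φ + φ·sin φ) = 53.473323
y = r_b·(sin φ − φ·cos φ) = 0.016832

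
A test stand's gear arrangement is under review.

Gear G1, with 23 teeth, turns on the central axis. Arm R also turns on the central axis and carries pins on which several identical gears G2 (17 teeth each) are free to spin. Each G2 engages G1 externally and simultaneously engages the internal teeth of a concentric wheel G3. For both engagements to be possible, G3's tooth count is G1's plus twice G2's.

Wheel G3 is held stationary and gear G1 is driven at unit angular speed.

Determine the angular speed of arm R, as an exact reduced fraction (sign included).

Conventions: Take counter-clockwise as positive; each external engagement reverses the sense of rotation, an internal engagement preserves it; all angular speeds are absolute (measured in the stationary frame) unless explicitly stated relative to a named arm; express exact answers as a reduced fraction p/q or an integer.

planetary set (23T centre, 17T on arm, 57T internal) — Willis relation
ring teeth: 23 + 2·17 = 57
23(ω_sun−ω_arm) = −57(ω_ring−ω_arm),  ω_ring = 0, ω_sun = 1
23(1−ω_arm) = −57(0−ω_arm)  ⇒  80·ω_arm = 23  ⇒  ω_arm = 23/80
exact speed ratio = 23/80

23/80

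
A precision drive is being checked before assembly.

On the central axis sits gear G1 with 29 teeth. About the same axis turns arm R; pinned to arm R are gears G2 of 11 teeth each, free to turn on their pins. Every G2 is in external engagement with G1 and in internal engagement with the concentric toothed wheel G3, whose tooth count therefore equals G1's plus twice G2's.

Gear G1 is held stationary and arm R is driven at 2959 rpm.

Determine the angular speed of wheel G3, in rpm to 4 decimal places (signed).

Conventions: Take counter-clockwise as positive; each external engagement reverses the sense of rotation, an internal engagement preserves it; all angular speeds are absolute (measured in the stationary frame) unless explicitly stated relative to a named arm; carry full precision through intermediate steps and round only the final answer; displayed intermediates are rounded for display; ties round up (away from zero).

+4641.5686 rpm

planetary set (29T centre, 11T on arm, 51T internal) — Willis relation
normalise by the input: solve with ω_arm = 1, then scale by 2959 rpm
ring teeth: 29 + 2·11 = 51
29(ω_sun−ω_arm) = −51(ω_ring−ω_arm),  ω_sun = 0, ω_arm = 1
ω_ring = 1 − (29/51)(0−1) = 80/51
scale: ω_ring = 80/51 × 2959 rpm = +4641.5686 rpm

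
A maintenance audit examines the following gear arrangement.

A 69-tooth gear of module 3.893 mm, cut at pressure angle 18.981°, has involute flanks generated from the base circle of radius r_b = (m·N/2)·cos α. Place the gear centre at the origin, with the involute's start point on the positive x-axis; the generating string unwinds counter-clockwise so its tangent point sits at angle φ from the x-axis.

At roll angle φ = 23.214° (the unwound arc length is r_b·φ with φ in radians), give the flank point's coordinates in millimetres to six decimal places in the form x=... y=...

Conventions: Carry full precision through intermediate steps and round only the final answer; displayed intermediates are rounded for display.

x=137.006081 y=2.769733

topology: single-mesh involute geometry — m = 3.893, N = 69
pitch radius r_p = m·N/2 = 3.893·69/2 = 134.308500
base radius r_b = r_p·cos α = 134.308500·cos 18.981° = 127.005675
roll angle φ = 23.214° = 0.40516073 rad
x = r_b·(cos φ + φ·sin φ) = 137.006081
y = r_b·(sin φ − φ·cos φ) = 2.769733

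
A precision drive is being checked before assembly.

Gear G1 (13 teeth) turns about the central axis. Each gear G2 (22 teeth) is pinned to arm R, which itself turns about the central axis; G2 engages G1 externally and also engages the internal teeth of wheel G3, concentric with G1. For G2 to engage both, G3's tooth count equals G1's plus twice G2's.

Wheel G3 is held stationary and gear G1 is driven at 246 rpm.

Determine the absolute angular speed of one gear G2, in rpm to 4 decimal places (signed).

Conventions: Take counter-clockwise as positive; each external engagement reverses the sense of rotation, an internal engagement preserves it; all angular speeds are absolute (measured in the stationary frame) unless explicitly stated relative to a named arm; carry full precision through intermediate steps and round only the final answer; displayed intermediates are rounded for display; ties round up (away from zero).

class = planetary set [G3 = 13+2·22 = 57; Willis about the carrier]
normalise by the input: solve with ω_sun = 1, then scale by 246 rpm
ring teeth: 13 + 2·22 = 57
13(ω_sun−ω_arm) = −57(ω_ring−ω_arm),  ω_ring = 0, ω_sun = 1
13(1−ω_arm) = −57(0−ω_arm)  ⇒  70·ω_arm = 13  ⇒  ω_arm = 13/70
sun–planet mesh: 13·(1−13/70) = −22·(ω_p−ω_arm)  ⇒  ω_p−ω_arm = -741/1540
ω_p = 13/70 − 741/1540 = -13/44
scale: ω_p = -13/44 × 246 rpm = -72.6818 rpm

-72.6818 rpm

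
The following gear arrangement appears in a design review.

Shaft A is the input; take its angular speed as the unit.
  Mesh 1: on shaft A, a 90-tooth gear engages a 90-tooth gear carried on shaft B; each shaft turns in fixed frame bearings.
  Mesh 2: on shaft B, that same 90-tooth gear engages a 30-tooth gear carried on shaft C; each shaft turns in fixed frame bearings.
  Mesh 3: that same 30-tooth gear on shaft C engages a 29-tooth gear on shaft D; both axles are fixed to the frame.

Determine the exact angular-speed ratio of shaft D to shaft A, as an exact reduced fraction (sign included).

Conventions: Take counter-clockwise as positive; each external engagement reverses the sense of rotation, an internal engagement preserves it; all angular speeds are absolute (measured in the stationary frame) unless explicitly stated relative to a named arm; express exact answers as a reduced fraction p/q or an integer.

class = fixed-axis compound train [3 meshes; 3 ratios multiply, 3 sense flips]
mesh 1 [90T→90T]: running ratio 1, sense −
mesh 2 [90T→30T]: running ratio 3, sense +
mesh 3 [30T→29T]: running ratio 90/29, sense −
ω_out/ω_in = -90/29

-90/29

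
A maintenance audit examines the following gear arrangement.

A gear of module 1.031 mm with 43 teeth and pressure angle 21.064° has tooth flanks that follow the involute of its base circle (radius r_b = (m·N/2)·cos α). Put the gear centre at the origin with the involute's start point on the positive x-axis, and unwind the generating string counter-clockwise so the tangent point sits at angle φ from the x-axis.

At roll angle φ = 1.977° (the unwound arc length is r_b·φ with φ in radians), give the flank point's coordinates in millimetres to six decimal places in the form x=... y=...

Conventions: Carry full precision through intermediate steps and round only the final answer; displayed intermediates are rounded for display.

class = single-mesh tooth geometry [base-circle involute, m = 1.031, 43T]
pitch radius r_p = m·N/2 = 1.031·43/2 = 22.166500
base radius r_b = r_p·cos α = 22.166500·cos 21.064° = 20.685324
roll angle φ = 1.977° = 0.03450516 rad
x = r_b·(cos φ + φ·sin φ) = 20.697635
y = r_b·(sin φ − φ·cos φ) = 0.000283

x=20.697635 y=0.000283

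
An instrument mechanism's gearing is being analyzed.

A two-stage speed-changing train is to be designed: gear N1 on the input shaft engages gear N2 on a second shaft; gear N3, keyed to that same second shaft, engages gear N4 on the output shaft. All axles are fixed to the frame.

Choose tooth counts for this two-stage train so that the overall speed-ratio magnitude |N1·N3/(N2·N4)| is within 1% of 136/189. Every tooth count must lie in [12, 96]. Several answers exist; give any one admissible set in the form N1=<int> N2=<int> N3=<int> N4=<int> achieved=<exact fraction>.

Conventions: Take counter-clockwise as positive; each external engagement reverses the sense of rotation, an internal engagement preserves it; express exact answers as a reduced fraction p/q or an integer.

class = fixed-axis compound train [2-stage, 136/189 wanted]
target = 136/189 in lowest terms: an exact hit needs N1·N3 = k·136 and N2·N4 = k·189 for one integer k, every count in [12, 96]; additionally prefer no 1:1 stage (N1 ≠ N2, N3 ≠ N4)
k = 1: no 1:1-free in-range split of k·136 and k·189 into factor pairs; take k = 2
k = 2: N1·N3 = 272 = 16·17, N2·N4 = 378 = 14·27
achieved = 16·17/(14·27) = 136/189; |achieved − target| = 0 ≤ 34/4725 ✓

N1=16 N2=14 N3=17 N4=27 achieved=136/189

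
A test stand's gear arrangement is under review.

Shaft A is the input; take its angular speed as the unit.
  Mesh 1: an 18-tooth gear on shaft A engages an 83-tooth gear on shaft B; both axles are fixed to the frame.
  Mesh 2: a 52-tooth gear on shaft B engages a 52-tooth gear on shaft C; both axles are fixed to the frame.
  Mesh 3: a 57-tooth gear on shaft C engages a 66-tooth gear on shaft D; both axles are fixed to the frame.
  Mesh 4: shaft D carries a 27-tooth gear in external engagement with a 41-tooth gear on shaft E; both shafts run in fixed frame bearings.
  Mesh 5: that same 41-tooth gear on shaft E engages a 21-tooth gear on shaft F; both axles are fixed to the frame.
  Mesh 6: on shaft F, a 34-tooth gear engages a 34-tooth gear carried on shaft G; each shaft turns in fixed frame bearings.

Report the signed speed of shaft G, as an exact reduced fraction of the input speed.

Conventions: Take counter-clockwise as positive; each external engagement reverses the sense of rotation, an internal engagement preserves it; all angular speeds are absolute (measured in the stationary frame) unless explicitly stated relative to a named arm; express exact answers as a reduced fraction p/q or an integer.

1539/6391

6-mesh fixed-axis compound train (all bearings frame-fixed)
mesh 1 [18T→83T]: |ω|/ω_in = 1×18/83 = 18/83, sense flips to −
mesh 2 [52T→52T]: |ω|/ω_in = (18/83)×52/52 = 18/83, sense flips to +
mesh 3 [57T→66T]: |ω|/ω_in = (18/83)×57/66 = 171/913, sense flips to −
mesh 4 [27T→41T]: |ω|/ω_in = (171/913)×27/41 = 4617/37433, sense flips to +
mesh 5 [41T→21T]: |ω|/ω_in = (4617/37433)×41/21 = 1539/6391, sense flips to −
mesh 6 [34T→34T]: |ω|/ω_in = (1539/6391)×34/34 = 1539/6391, sense flips to +
signed output speed (× input speed) = 1539/6391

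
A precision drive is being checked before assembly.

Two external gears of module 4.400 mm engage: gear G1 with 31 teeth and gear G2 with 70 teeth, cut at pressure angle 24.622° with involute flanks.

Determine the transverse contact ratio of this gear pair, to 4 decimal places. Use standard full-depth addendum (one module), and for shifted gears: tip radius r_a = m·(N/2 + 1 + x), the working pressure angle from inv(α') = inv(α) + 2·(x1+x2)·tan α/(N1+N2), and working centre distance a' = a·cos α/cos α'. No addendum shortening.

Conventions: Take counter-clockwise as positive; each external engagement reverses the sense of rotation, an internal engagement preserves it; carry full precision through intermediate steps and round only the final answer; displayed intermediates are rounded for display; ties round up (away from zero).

1.5360

class = single-mesh tooth geometry [involute pair 31T × 70T, m = 4.400]
base radii: r_b1 = 61.998997, r_b2 = 139.997735
tip radii: r_a1 = 72.600000, r_a2 = 158.400000
no profile shift: α' = α, a' = a
action lengths: √(r_a1²−r_b1²) = 37.774123, √(r_a2²−r_b2²) = 74.102592
base pitch p_b = π·m·cos α = 12.566167
CR = (37.774123 + 74.102592 − 222.200000·sin 24.62200°)/12.566167 = 1.535994
contact ratio ≈ 1.5360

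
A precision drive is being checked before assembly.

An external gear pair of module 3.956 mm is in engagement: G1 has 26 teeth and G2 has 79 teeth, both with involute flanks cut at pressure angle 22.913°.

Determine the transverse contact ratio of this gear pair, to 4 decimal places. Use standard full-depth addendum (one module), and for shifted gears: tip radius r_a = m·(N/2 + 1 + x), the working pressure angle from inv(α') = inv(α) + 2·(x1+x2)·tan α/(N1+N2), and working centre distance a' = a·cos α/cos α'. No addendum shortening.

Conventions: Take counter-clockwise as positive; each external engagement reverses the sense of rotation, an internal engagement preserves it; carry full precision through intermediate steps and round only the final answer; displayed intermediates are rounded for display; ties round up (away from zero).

1.5911

single-mesh involute tooth geometry (26T engaging 79T at module 3.956)
base radii: r_b1 = 47.370181, r_b2 = 143.932474
tip radii: r_a1 = 55.384000, r_a2 = 160.218000
no profile shift: α' = α, a' = a
action lengths: √(r_a1²−r_b1²) = 28.695877, √(r_a2²−r_b2²) = 70.379333
base pitch p_b = π·m·cos α = 11.447524
CR = (28.695877 + 70.379333 − 207.690000·sin 22.91300°)/11.447524 = 1.591143
contact ratio ≈ 1.5911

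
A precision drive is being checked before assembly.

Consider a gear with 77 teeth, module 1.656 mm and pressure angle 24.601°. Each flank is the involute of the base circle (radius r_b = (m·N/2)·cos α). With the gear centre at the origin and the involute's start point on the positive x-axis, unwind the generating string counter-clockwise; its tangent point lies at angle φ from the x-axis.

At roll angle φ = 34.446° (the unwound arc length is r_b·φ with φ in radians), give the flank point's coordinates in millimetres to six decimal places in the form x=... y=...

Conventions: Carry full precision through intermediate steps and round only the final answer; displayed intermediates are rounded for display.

x=67.517052 y=4.048952

single-mesh involute tooth geometry (77T wheel at module 1.656)
pitch radius r_p = m·N/2 = 1.656·77/2 = 63.756000
base radius r_b = r_p·cos α = 63.756000·cos 24.601° = 57.968794
roll angle φ = 34.446° = 0.60119611 rad
x = r_b·(cos φ + φ·sin φ) = 67.517052
y = r_b·(sin φ − φ·cos φ) = 4.048952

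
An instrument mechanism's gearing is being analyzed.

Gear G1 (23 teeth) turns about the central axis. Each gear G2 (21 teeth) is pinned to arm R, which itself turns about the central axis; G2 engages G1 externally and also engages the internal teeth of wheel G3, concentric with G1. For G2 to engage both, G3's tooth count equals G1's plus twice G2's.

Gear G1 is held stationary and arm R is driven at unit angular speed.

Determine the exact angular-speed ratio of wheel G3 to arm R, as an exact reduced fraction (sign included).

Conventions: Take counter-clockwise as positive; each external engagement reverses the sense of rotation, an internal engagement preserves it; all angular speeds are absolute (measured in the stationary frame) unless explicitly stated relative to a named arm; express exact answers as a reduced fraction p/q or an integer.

planetary set (23T centre, 21T on arm, 65T internal) — Willis relation
ring teeth: 23 + 2·21 = 65
23(ω_sun−ω_arm) = −65(ω_ring−ω_arm),  ω_sun = 0, ω_arm = 1
ω_ring = 1 − (23/65)(0−1) = 88/65
ω_out/ω_in = 88/65

88/65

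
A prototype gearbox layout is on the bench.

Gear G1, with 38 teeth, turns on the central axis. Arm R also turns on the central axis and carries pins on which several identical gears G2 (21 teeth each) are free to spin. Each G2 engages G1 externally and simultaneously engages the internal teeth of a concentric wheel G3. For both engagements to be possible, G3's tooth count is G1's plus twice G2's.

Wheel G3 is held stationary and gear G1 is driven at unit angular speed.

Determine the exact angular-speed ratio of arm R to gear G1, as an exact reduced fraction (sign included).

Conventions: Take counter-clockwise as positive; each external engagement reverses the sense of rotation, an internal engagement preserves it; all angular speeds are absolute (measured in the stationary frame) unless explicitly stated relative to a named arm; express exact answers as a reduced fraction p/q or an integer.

class = planetary set [G3 = 38+2·21 = 80; Willis about the carrier]
ring teeth: 38 + 2·21 = 80
38(ω_sun−ω_arm) = −80(ω_ring−ω_arm),  ω_ring = 0, ω_sun = 1
38(1−ω_arm) = −80(0−ω_arm)  ⇒  118·ω_arm = 38  ⇒  ω_arm = 19/59
ω_out/ω_in = 19/59

19/59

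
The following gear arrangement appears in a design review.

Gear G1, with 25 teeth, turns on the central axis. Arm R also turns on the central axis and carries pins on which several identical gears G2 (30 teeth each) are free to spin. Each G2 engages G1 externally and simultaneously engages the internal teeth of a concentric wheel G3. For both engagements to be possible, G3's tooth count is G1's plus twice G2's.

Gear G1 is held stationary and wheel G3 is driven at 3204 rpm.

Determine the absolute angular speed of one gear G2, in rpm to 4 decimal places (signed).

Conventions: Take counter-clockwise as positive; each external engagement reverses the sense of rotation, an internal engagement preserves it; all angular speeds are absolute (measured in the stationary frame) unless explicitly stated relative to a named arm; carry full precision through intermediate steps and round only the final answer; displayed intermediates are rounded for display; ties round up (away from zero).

+4539.0000 rpm

topology: planetary set — G1 25T / G2 30T / G3 85T, arm = carrier (Willis)
normalise by the input: solve with ω_ring = 1, then scale by 3204 rpm
ring teeth: 25 + 2·30 = 85
25(ω_sun−ω_arm) = −85(ω_ring−ω_arm),  ω_sun = 0, ω_ring = 1
25(0−ω_arm) = −85(1−ω_arm)  ⇒  110·ω_arm = 85  ⇒  ω_arm = 17/22
sun–planet mesh: 25·(0−17/22) = −30·(ω_p−ω_arm)  ⇒  ω_p−ω_arm = 85/132
ω_p = 17/22 + 85/132 = 17/12
scale: ω_p = 17/12 × 3204 rpm = +4539.0000 rpm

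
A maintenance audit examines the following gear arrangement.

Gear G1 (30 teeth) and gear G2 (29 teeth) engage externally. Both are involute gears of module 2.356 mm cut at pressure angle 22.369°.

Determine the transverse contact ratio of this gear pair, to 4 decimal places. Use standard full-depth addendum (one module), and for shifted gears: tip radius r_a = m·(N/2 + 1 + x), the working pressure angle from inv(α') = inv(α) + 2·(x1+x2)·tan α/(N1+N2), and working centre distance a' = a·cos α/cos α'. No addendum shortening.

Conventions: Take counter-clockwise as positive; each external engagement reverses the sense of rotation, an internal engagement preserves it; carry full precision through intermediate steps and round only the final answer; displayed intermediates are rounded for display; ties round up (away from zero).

1.5567

class = single-mesh tooth geometry [involute pair 30T × 29T, m = 2.356]
base radii: r_b1 = 32.680738, r_b2 = 31.591380
tip radii: r_a1 = 37.696000, r_a2 = 36.518000
no profile shift: α' = α, a' = a
action lengths: √(r_a1²−r_b1²) = 18.787170, √(r_a2²−r_b2²) = 18.317997
base pitch p_b = π·m·cos α = 6.844638
CR = (18.787170 + 18.317997 − 69.502000·sin 22.36900°)/6.844638 = 1.556661
contact ratio ≈ 1.5567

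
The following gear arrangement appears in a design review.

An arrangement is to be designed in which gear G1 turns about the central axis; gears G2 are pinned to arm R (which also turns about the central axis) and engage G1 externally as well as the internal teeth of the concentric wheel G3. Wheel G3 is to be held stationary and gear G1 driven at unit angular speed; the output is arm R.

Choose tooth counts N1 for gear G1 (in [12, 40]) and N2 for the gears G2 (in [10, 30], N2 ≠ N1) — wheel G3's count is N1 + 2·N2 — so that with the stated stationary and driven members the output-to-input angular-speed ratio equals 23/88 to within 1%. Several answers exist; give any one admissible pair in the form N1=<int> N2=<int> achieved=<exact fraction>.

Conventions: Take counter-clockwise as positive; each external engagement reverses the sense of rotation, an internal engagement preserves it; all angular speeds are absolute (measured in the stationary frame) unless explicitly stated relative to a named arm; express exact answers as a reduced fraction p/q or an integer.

class = planetary set [ratio 23/88 wanted; Willis about the carrier]
Willis with ω_ring = 0: ω_arm/ω_sun = N1/(N1+N3); set equal to 23/88  ⇒  N3/N1 = 1/(23/88) − 1 = 65/23
N3 = N1 + 2·N2  ⇒  N2/N1 = (N3/N1 − 1)/2 = (65/23 − 1)/2 = 21/23
smallest multiple with N1 ≥ 12 and N2 ≥ 10: k = 1  ⇒  N1 = 1·23 = 23, N2 = 1·21 = 21 (N1 ≤ 40, N2 ≤ 30, N2 ≠ N1 ✓), N3 = 23 + 2·21 = 65
check: N1/(N1+N3) with N1 = 23, N3 = 65 gives 23/88; |achieved − target| = 0 ≤ 23/8800 ✓

N1=23 N2=21 achieved=23/88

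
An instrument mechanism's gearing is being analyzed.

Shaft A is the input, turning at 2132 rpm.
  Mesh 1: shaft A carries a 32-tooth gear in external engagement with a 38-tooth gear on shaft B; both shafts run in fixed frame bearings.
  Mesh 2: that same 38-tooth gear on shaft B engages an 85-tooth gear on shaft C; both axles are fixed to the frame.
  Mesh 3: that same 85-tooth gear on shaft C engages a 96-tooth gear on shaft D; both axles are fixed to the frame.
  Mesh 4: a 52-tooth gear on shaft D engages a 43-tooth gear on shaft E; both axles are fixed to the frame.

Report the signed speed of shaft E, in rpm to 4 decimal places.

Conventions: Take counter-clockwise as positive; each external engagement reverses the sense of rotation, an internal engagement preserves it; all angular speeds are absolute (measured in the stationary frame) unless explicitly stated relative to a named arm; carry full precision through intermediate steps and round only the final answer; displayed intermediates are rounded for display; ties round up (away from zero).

topology: fixed-axis compound train — 4 meshes, A→E
mesh 1 [32T→38T]: ω = 2132.0000×32/38 = 1795.3684 rpm, sense flips to −
mesh 2 [38T→85T]: ω = 1795.3684×38/85 = 802.6353 rpm, sense flips to +
mesh 3 [85T→96T]: ω = 802.6353×85/96 = 710.6667 rpm, sense flips to −
mesh 4 [52T→43T]: ω = 710.6667×52/43 = 859.4109 rpm, sense flips to +
signed output speed = +859.4109 rpm

+859.4109 rpm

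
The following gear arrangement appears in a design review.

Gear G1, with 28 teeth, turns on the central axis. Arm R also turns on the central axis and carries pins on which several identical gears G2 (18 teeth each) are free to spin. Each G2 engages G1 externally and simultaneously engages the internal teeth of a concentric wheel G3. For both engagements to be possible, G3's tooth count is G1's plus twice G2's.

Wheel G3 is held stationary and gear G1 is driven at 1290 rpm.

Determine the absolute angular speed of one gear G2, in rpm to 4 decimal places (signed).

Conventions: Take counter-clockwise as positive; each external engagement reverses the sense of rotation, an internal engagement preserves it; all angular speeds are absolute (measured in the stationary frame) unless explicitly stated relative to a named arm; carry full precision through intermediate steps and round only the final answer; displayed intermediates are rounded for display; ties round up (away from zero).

topology: planetary set — G1 28T / G2 18T / G3 64T, arm = carrier (Willis)
normalise by the input: solve with ω_sun = 1, then scale by 1290 rpm
ring teeth: 28 + 2·18 = 64
28(ω_sun−ω_arm) = −64(ω_ring−ω_arm),  ω_ring = 0, ω_sun = 1
28(1−ω_arm) = −64(0−ω_arm)  ⇒  92·ω_arm = 28  ⇒  ω_arm = 7/23
sun–planet mesh: 28·(1−7/23) = −18·(ω_p−ω_arm)  ⇒  ω_p−ω_arm = -224/207
ω_p = 7/23 − 224/207 = -7/9
scale: ω_p = -7/9 × 1290 rpm = -1003.3333 rpm

-1003.3333 rpm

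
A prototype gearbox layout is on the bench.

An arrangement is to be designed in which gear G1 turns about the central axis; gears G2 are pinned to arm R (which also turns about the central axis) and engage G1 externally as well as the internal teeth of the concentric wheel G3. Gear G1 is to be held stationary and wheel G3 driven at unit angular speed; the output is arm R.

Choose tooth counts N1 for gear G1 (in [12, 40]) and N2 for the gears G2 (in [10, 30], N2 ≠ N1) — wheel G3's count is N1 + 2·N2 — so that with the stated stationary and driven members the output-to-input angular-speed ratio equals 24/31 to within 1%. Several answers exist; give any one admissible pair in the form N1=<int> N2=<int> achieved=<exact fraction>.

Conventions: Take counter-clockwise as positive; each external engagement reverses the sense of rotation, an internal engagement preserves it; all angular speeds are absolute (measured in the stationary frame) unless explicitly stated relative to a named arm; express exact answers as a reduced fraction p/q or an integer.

N1=14 N2=17 achieved=24/31

topology: planetary set — design target 24/31, arm = carrier (Willis)
Willis with ω_sun = 0: ω_arm/ω_ring = N3/(N1+N3); set equal to 24/31  ⇒  N3/N1 = (24/31)/(1 − 24/31) = 24/7
N3 = N1 + 2·N2  ⇒  N2/N1 = (N3/N1 − 1)/2 = (24/7 − 1)/2 = 17/14
smallest multiple with N1 ≥ 12 and N2 ≥ 10: k = 1  ⇒  N1 = 1·14 = 14, N2 = 1·17 = 17 (N1 ≤ 40, N2 ≤ 30, N2 ≠ N1 ✓), N3 = 14 + 2·17 = 48
check: N3/(N1+N3) with N1 = 14, N3 = 48 gives 24/31; |achieved − target| = 0 ≤ 6/775 ✓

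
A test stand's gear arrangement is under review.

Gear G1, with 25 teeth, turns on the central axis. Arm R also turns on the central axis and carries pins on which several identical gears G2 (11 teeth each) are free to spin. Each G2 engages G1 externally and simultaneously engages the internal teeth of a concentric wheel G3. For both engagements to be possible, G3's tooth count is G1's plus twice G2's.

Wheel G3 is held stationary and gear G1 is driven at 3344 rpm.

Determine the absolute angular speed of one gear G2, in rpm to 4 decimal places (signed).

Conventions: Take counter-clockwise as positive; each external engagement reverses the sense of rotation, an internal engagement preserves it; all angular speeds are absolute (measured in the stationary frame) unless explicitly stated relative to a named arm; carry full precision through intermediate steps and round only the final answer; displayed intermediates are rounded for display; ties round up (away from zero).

planetary set (25T centre, 11T on arm, 47T internal) — Willis relation
normalise by the input: solve with ω_sun = 1, then scale by 3344 rpm
ring teeth: 25 + 2·11 = 47
25(ω_sun−ω_arm) = −47(ω_ring−ω_arm),  ω_ring = 0, ω_sun = 1
25(1−ω_arm) = −47(0−ω_arm)  ⇒  72·ω_arm = 25  ⇒  ω_arm = 25/72
sun–planet mesh: 25·(1−25/72) = −11·(ω_p−ω_arm)  ⇒  ω_p−ω_arm = -1175/792
ω_p = 25/72 − 1175/792 = -25/22
scale: ω_p = -25/22 × 3344 rpm = -3800.0000 rpm

-3800.0000 rpm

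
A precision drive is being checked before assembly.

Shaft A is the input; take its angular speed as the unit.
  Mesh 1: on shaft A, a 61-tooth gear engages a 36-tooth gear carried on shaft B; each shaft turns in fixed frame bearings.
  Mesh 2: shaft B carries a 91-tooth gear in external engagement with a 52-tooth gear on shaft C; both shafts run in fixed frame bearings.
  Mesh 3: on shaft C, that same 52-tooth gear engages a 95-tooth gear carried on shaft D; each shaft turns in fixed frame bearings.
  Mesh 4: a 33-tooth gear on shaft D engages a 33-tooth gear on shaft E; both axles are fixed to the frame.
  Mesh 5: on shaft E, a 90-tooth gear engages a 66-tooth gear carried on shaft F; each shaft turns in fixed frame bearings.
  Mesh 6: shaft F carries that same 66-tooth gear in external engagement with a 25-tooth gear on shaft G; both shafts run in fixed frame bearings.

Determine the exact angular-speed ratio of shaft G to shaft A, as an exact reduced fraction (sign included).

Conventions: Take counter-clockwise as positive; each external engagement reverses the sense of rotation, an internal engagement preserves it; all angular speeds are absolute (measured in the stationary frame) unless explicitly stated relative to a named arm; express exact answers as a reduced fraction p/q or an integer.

5551/950

class = fixed-axis compound train [6 meshes; 6 ratios multiply, 6 sense flips]
mesh 1 [61T→36T]: running ratio 61/36, sense −
mesh 2 [91T→52T]: running ratio 427/144, sense +
mesh 3 [52T→95T]: running ratio 5551/3420, sense −
mesh 4 [33T→33T]: running ratio 5551/3420, sense +
mesh 5 [90T→66T]: running ratio 5551/2508, sense −
mesh 6 [66T→25T]: running ratio 5551/950, sense +
ω_out/ω_in = 5551/950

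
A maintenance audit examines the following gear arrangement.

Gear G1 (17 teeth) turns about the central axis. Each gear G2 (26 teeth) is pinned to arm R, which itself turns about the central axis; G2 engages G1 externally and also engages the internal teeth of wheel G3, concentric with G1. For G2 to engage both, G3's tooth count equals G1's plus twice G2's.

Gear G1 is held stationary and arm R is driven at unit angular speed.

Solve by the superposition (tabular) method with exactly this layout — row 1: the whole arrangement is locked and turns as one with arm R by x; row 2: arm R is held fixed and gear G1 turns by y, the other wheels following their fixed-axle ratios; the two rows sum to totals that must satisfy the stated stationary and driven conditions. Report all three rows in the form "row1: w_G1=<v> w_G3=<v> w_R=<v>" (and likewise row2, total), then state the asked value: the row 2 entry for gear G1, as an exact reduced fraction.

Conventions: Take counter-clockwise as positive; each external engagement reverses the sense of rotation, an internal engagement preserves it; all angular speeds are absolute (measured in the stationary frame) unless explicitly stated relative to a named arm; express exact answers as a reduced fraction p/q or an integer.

recognized (axles ride arm R): planetary set, 17/26/69 teeth
row 1 (train locked, turned with arm): all members turn x
row 2: sun turns y, ring = −(17/69)·y, arm 0
boundary: total ω_sun = x + y = 0 and total ω_arm = x = 1  ⇒  y = -1, x = 1
row 2 ring = −(17/69)·(-1) = 17/69
totals (row 1 + row 2): sun 1 + (-1) = 0, ring 1 + 17/69 = 86/69, arm 1 + 0 = 1
asked cell (row2, sun) = -1

row1: w_G1=1 w_G3=1 w_R=1
row2: w_G1=-1 w_G3=17/69 w_R=0
total: w_G1=0 w_G3=86/69 w_R=1
asked value: -1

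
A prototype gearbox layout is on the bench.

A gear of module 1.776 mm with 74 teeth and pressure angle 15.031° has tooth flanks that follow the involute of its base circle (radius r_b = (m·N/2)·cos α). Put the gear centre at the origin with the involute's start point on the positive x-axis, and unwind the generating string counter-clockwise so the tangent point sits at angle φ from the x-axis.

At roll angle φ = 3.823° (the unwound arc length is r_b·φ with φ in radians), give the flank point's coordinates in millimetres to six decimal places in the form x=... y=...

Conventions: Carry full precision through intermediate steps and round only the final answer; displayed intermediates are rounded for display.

x=63.604822 y=0.006281

topology: single-mesh involute geometry — m = 1.776, N = 74
pitch radius r_p = m·N/2 = 1.776·74/2 = 65.712000
base radius r_b = r_p·cos α = 65.712000·cos 15.031° = 63.463707
roll angle φ = 3.823° = 0.06672394 rad
x = r_b·(cos φ + φ·sin φ) = 63.604822
y = r_b·(sin φ − φ·cos φ) = 0.006281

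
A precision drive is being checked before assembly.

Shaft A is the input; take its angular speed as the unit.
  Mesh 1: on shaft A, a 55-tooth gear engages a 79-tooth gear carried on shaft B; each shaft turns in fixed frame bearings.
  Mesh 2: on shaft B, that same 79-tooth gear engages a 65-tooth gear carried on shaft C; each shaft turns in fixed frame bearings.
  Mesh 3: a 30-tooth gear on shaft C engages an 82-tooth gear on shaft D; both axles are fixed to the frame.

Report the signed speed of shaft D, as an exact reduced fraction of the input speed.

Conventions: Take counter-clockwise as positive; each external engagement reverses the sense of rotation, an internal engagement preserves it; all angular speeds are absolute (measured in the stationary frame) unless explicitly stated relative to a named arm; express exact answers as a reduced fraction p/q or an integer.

-165/533

3-mesh fixed-axis compound train (all bearings frame-fixed)
mesh 1 [55T→79T]: |ω|/ω_in = 1×55/79 = 55/79, sense flips to −
mesh 2 [79T→65T]: |ω|/ω_in = (55/79)×79/65 = 11/13, sense flips to +
mesh 3 [30T→82T]: |ω|/ω_in = (11/13)×30/82 = 165/533, sense flips to −
signed output speed (× input speed) = -165/533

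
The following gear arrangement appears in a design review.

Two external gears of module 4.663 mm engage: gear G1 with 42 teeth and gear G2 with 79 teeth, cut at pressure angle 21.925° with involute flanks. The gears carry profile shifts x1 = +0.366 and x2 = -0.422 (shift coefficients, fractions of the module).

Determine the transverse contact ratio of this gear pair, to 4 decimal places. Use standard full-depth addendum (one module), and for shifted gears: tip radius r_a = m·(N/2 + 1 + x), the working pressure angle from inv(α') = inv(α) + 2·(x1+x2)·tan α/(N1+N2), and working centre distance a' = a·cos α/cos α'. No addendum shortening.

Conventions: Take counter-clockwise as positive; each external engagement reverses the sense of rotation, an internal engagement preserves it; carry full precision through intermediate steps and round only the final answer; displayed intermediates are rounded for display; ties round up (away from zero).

1.6407

recognized (one external pair, fixed centres): single-mesh tooth geometry, m = 4.663, N1 = 42, N2 = 79
base radii: r_b1 = 90.840564, r_b2 = 170.866776
tip radii: r_a1 = 104.292658, r_a2 = 186.883714
inv(α') = inv(21.925°) + 2·(+0.366-0.422)·tan α/(42+79) = 0.01946835  ⇒  α' = 21.79236°
a' = a·cos α / cos α' = 282.1115·cos 21.925°/cos 21.79236° = 281.849620
action lengths: √(r_a1²−r_b1²) = 51.234270, √(r_a2²−r_b2²) = 75.697210
base pitch p_b = π·m·cos α = 13.589717
CR = (51.234270 + 75.697210 − 281.849620·sin 21.79236°)/13.589717 = 1.640690
contact ratio ≈ 1.6407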